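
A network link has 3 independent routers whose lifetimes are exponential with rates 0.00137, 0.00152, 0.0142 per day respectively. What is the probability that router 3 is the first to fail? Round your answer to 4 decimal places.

0.8309

The time to first failure is exponential with rate Σλ = 0.00137 + 0.00152 + 0.0142 = 0.01709.
P(router 3 first) = λ_3/Σλ = 0.0142/0.01709 ≈ 0.8309.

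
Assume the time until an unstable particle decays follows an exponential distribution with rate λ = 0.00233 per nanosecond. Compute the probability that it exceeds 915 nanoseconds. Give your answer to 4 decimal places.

0.1186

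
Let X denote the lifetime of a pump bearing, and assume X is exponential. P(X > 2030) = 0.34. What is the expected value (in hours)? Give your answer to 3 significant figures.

e^(−λ·2030) = 0.34 ⇒ λ = −ln(0.34)/2030 = 0.000531433.
Mean = 1/λ = 1881.7 hours.

1880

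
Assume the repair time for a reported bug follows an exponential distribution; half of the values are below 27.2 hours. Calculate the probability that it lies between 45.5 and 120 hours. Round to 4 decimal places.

0.2667

For an exponential, median = ln(2)/λ, so λ = ln 2 / 27.2 = 0.0254834 per hour.
P(45.5 < X < 120) = e^(−λ·45.5) − e^(−λ·120) = 0.31365 − 0.04698 ≈ 0.2667.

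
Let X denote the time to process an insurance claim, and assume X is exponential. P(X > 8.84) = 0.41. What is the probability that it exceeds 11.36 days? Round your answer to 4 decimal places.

e^(−λ·8.84) = 0.41 ⇒ λ = −ln(0.41)/8.84 = 0.10086.
P(X > 11.36) = e^(−0.10086·11.36) = e^(−1.1458) ≈ 0.3180.

0.3180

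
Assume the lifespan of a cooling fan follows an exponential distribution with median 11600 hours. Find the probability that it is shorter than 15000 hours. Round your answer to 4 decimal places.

For an exponential, median = ln(2)/λ, so λ = ln 2 / 11600 = 0.0000597541 per hour.
P(X ≤ 15000) = 1 − e^(−λ·15000) = 1 − e^(−0.89631) ≈ 0.5919.

0.5919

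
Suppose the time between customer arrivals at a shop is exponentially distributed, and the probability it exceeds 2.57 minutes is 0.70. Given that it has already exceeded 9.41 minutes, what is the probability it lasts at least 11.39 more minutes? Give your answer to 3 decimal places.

0.206

From e^(−λ·2.57) = 0.70, λ = −ln(0.70)/2.57 = 0.138784.
Memoryless: P(X > 9.41+11.39 | X > 9.41) = P(X > 11.39) = e^(−0.138784·11.39) ≈ 0.206.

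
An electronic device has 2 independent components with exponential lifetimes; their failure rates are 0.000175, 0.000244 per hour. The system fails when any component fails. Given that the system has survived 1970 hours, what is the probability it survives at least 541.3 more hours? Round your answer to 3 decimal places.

Time to first failure ~ Exp(Σλ) with Σλ = 0.000419.
By memorylessness, P(T > 1970+541.3 | T > 1970) = P(T > 541.3) = e^(−0.000419·541.3) ≈ 0.797.

0.797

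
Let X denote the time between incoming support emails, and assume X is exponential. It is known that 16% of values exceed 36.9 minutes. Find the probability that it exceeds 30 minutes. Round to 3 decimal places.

0.225

e^(−λ·36.9) = 0.16 ⇒ λ = −ln(0.16)/36.9 = 0.0496635.
P(X > 30) = e^(−0.0496635·30) = e^(−1.4899) ≈ 0.225.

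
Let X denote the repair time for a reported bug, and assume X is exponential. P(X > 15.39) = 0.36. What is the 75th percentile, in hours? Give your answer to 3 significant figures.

20.9

e^(−λ·15.39) = 0.36 ⇒ λ = −ln(0.36)/15.39 = 0.0663841.
75th percentile: 1 − e^(−λt) = 0.75, t = −ln(0.25)/λ = 20.8829 hours.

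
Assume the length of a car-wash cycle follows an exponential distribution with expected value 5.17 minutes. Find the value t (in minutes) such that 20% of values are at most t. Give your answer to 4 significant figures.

1.154

The rate is λ = 1/5.17 = 0.193424 per minute.
Set 1 − e^(−λt) = 0.2, so t = −ln(0.8)/λ = 0.22314/0.193424 ≈ 1.15365 minutes.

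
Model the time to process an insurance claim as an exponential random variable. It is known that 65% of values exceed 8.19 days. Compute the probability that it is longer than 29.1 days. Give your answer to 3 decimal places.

e^(−λ·8.19) = 0.65 ⇒ λ = −ln(0.65)/8.19 = 0.0525986.
P(X > 29.1) = e^(−0.0525986·29.1) = e^(−1.5306) ≈ 0.216.

0.216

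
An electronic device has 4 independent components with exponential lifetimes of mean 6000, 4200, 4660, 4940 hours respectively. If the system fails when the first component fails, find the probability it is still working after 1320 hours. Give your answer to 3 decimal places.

0.338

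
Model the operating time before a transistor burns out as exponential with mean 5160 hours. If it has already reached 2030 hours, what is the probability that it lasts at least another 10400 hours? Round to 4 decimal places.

0.1333

The rate is λ = 1/5160 = 0.000193798 per hour.
The exponential is memoryless, so the remaining time is again Exp(λ): the condition X > 2030 is irrelevant.
P(X > 10400) = e^(−2.0155) ≈ 0.1333.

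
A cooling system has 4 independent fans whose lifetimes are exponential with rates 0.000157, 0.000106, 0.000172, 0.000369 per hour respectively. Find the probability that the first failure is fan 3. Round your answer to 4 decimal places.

0.2139

The time to first failure is exponential with rate Σλ = 0.000157 + 0.000106 + 0.000172 + 0.000369 = 0.000804.
P(fan 3 first) = λ_3/Σλ = 0.000172/0.000804 ≈ 0.2139.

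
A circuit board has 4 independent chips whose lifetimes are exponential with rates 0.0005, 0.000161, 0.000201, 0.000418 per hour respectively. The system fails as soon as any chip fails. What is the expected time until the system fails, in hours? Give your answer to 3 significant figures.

The time to first failure is exponential with rate Σλ = 0.0005 + 0.000161 + 0.000201 + 0.000418 = 0.00128.
E[min] = 1/Σλ = 1/0.00128 = 781.25 hours.

781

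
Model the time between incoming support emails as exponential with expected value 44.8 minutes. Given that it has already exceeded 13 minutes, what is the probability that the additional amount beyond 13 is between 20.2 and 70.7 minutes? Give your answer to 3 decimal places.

0.431

The rate is λ = 1/44.8 = 0.0223214 per minute.
Memoryless: the residual past 13 is again Exp(λ).
P(20.2 < residual < 70.7) = e^(−λ·20.2) − e^(−λ·70.7) = 0.63706 − 0.20636 ≈ 0.431.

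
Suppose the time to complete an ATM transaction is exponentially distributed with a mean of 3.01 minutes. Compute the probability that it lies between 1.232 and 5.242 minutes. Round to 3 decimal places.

The rate is λ = 1/3.01 = 0.332226 per minute.
P(1.232 < X < 5.242) = e^(−λ·1.232) − e^(−λ·5.242) = 0.66411 − 0.17525 ≈ 0.489.

0.489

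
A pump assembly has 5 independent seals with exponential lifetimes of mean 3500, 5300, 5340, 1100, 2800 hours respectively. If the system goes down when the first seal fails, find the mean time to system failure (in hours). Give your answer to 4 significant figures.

The first failure time is exponential with rate Σλ_i = 1/3500 + 1/5300 + 1/5340 + 1/1100 + 1/2800 = 0.00192789 per hour.
E[min] = 1/Σλ = 1/0.00192789 = 518.701 hours.

518.7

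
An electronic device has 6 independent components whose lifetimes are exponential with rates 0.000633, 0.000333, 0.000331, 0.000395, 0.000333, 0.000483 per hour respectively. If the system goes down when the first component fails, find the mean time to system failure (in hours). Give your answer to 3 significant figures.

The time to first failure is exponential with rate Σλ = 0.000633 + 0.000333 + 0.000331 + 0.000395 + 0.000333 + 0.000483 = 0.002508.
E[min] = 1/Σλ = 1/0.002508 = 398.724 hours.

399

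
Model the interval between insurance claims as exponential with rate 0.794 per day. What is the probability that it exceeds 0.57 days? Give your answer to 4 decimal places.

0.6360

P(X > 0.57) = e^(−λ·0.57) = e^(−0.45258) ≈ 0.6360.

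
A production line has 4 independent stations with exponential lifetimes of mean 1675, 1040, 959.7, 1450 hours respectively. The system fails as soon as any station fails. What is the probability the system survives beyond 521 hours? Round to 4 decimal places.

The first failure time is exponential with rate Σλ_i = 1/1675 + 1/1040 + 1/959.7 + 1/1450 = 0.0032902 per hour.
P(min > 521) = e^(−0.0032902·521) = e^(−1.7142) ≈ 0.1801.

0.1801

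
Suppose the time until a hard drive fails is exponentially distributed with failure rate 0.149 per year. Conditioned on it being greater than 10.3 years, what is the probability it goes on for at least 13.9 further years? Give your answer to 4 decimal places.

0.1260

By the memoryless property, P(X > 10.3+13.9 | X > 10.3) = P(X > 13.9).
P(X > 13.9) = e^(−2.0711) ≈ 0.1260.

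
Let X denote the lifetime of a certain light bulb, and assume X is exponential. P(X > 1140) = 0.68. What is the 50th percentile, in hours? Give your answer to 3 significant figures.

2050

e^(−λ·1140) = 0.68 ⇒ λ = −ln(0.68)/1140 = 0.0003383.
50th percentile: 1 − e^(−λt) = 0.5, t = −ln(0.5)/λ = 2048.91 hours.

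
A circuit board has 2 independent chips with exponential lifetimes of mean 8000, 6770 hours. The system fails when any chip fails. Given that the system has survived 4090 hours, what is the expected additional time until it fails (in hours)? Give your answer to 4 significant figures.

First-failure rate Σλ = 1/8000 + 1/6770 = 0.00027271.
By memorylessness the expected residual is 1/Σλ = 3666.89 hours, regardless of the 4090 already elapsed.

3667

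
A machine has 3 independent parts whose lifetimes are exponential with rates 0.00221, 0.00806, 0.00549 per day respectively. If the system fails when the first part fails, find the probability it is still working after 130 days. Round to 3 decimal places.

0.129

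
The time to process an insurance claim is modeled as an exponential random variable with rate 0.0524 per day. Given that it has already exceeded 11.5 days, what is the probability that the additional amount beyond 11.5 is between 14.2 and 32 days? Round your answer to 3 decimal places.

Memoryless: the residual past 11.5 is again Exp(λ).
P(14.2 < residual < 32) = e^(−λ·14.2) − e^(−λ·32) = 0.47517 − 0.18697 ≈ 0.288.

0.288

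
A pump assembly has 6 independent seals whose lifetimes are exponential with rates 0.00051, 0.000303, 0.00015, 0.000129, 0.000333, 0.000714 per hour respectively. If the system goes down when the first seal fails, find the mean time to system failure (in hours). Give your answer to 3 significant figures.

468

The time to first failure is exponential with rate Σλ = 0.00051 + 0.000303 + 0.00015 + 0.000129 + 0.000333 + 0.000714 = 0.002139.
E[min] = 1/Σλ = 1/0.002139 = 467.508 hours.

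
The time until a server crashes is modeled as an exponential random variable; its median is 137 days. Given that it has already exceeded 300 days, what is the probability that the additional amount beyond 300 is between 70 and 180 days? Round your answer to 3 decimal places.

0.300

For an exponential, median = ln(2)/λ, so λ = ln 2 / 137 = 0.00505947 per day.
Memoryless: the residual past 300 is again Exp(λ).
P(70 < residual < 180) = e^(−λ·70) − e^(−λ·180) = 0.70176 − 0.40224 ≈ 0.300.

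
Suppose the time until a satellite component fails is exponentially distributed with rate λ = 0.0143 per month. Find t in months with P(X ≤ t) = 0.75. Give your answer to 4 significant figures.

96.94

Set 1 − e^(−λt) = 0.75, so t = −ln(0.25)/λ = 1.3863/0.0143 ≈ 96.9437 months.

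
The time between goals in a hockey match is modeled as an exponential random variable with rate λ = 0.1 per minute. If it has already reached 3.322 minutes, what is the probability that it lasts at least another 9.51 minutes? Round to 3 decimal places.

The exponential is memoryless, so the remaining time is again Exp(λ): the condition X > 3.322 is irrelevant.
P(X > 9.51) = e^(−0.951) ≈ 0.386.

0.386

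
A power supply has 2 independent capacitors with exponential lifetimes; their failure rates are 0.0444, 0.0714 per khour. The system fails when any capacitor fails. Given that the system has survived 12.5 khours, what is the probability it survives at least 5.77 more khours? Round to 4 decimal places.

Time to first failure ~ Exp(Σλ) with Σλ = 0.1158.
By memorylessness, P(T > 12.5+5.77 | T > 12.5) = P(T > 5.77) = e^(−0.1158·5.77) ≈ 0.5126.

0.5126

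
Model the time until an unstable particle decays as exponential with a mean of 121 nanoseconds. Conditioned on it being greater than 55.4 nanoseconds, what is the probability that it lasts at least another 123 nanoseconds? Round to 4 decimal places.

The rate is λ = 1/121 = 0.00826446 per nanosecond.
By the memoryless property, P(X > 55.4+123 | X > 55.4) = P(X > 123).
P(X > 123) = e^(−1.0165) ≈ 0.3618.

0.3618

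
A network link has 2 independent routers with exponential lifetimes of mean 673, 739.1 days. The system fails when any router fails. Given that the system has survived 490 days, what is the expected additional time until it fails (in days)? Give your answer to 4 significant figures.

First-failure rate Σλ = 1/673 + 1/739.1 = 0.00283888.
By memorylessness the expected residual is 1/Σλ = 352.251 days, regardless of the 490 already elapsed.

352.3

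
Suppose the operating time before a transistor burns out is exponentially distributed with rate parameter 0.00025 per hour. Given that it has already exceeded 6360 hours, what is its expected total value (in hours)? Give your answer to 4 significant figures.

By memorylessness, E[X | X > 6360] = 6360 + 1/λ = 6360 + 4000 = 10360 hours.

10360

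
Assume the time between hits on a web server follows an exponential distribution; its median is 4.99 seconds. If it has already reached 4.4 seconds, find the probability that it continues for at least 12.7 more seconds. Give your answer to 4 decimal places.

0.1713

For an exponential, median = ln(2)/λ, so λ = ln 2 / 4.99 = 0.138907 per second.
P(X > s+t | X > s) = e^(−λ(s+t))/e^(−λs) = e^(−λt), independent of s = 4.4.
P(X > 12.7) = e^(−1.7641) ≈ 0.1713.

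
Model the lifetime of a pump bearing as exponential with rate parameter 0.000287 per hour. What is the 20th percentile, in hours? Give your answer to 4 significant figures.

Set 1 − e^(−λt) = 0.2, so t = −ln(0.8)/λ = 0.22314/0.000287 ≈ 777.504 hours.

777.5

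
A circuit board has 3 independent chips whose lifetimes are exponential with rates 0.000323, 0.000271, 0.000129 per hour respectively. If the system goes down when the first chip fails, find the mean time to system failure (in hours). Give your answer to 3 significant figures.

1380

The time to first failure is exponential with rate Σλ = 0.000323 + 0.000271 + 0.000129 = 0.000723.
E[min] = 1/Σλ = 1/0.000723 = 1383.13 hours.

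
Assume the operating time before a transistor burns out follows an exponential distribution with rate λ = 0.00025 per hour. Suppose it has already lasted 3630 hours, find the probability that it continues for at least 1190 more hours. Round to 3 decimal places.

0.743

P(X > s+t | X > s) = e^(−λ(s+t))/e^(−λs) = e^(−λt), independent of s = 3630.
P(X > 1190) = e^(−0.2975) ≈ 0.743.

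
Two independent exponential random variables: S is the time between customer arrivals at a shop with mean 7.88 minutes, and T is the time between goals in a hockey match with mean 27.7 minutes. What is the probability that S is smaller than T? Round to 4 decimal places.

λ_1 = 1/7.88 = 0.126904, λ_2 = 1/27.7 = 0.0361011.
For independent exponentials, P(S < T) = λ_1/(λ_1+λ_2) = 0.126904/0.163005 ≈ 0.7785.

0.7785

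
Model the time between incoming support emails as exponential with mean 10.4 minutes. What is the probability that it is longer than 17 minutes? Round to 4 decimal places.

0.1950

The rate is λ = 1/10.4 = 0.0961538 per minute.
P(X > 17) = e^(−λ·17) = e^(−1.6346) ≈ 0.1950.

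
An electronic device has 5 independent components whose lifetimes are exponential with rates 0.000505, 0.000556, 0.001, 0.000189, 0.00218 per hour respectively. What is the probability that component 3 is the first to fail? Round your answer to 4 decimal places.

0.2257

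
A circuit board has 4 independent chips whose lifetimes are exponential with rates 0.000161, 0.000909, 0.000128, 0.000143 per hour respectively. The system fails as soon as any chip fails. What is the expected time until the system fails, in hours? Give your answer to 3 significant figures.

746

The time to first failure is exponential with rate Σλ = 0.000161 + 0.000909 + 0.000128 + 0.000143 = 0.001341.
E[min] = 1/Σλ = 1/0.001341 = 745.712 hours.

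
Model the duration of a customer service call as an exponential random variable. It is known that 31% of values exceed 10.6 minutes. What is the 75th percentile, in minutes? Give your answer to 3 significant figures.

e^(−λ·10.6) = 0.31 ⇒ λ = −ln(0.31)/10.6 = 0.110489.
75th percentile: 1 − e^(−λt) = 0.75, t = −ln(0.25)/λ = 12.5469 minutes.

12.5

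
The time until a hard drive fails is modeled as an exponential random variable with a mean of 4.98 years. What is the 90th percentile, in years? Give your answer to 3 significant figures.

11.5

The rate is λ = 1/4.98 = 0.200803 per year.
Set 1 − e^(−λt) = 0.9, so t = −ln(0.1)/λ = 2.3026/0.200803 ≈ 11.4669 years.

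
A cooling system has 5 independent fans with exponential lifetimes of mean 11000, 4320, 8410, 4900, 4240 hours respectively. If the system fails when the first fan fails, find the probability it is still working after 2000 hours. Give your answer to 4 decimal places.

The first failure time is exponential with rate Σλ_i = 1/11000 + 1/4320 + 1/8410 + 1/4900 + 1/4240 = 0.000881227 per hour.
P(min > 2000) = e^(−0.000881227·2000) = e^(−1.7625) ≈ 0.1716.

0.1716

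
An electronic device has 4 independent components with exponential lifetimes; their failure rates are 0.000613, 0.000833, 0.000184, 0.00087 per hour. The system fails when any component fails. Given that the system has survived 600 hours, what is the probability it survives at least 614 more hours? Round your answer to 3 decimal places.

0.215

Time to first failure ~ Exp(Σλ) with Σλ = 0.0025.
By memorylessness, P(T > 600+614 | T > 600) = P(T > 614) = e^(−0.0025·614) ≈ 0.215.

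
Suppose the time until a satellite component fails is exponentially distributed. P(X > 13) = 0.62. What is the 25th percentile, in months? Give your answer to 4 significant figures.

e^(−λ·13) = 0.62 ⇒ λ = −ln(0.62)/13 = 0.036772.
25th percentile: 1 − e^(−λt) = 0.25, t = −ln(0.75)/λ = 7.8234 months.

7.823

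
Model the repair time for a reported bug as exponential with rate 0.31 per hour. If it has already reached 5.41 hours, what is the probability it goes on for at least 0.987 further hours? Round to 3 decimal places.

0.736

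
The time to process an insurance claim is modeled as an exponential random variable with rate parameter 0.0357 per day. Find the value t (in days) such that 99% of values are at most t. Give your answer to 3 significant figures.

Set 1 − e^(−λt) = 0.99, so t = −ln(0.01)/λ = 4.6052/0.0357 ≈ 128.996 days.

129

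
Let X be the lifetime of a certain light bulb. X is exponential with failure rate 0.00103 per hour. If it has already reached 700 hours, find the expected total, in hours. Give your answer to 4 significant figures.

1671

By memorylessness, E[X | X > 700] = 700 + 1/λ = 700 + 970.874 = 1670.87 hours.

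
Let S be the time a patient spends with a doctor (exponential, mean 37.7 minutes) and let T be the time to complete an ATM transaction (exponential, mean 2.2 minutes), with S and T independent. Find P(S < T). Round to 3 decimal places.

0.055

λ_1 = 1/37.7 = 0.0265252, λ_2 = 1/2.2 = 0.454545.
For independent exponentials, P(S < T) = λ_1/(λ_1+λ_2) = 0.0265252/0.481071 ≈ 0.055.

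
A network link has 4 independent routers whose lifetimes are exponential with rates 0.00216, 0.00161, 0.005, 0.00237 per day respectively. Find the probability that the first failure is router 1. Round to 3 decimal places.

The time to first failure is exponential with rate Σλ = 0.00216 + 0.00161 + 0.005 + 0.00237 = 0.01114.
P(router 1 first) = λ_1/Σλ = 0.00216/0.01114 ≈ 0.194.

0.194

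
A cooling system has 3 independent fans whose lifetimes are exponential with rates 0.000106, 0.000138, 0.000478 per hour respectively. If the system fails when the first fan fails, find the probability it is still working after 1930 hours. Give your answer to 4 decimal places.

The time to first failure is exponential with rate Σλ = 0.000106 + 0.000138 + 0.000478 = 0.000722.
P(min > 1930) = e^(−0.000722·1930) = e^(−1.3935) ≈ 0.2482.

0.2482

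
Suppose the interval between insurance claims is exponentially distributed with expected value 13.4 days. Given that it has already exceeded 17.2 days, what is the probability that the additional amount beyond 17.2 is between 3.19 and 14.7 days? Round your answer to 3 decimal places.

The rate is λ = 1/13.4 = 0.0746269 per day.
Memoryless: the residual past 17.2 is again Exp(λ).
P(3.19 < residual < 14.7) = e^(−λ·3.19) − e^(−λ·14.7) = 0.78816 − 0.33387 ≈ 0.454.

0.454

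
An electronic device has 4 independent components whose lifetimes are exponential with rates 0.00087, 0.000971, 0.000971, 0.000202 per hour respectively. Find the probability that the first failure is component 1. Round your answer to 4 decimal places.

0.2887

The time to first failure is exponential with rate Σλ = 0.00087 + 0.000971 + 0.000971 + 0.000202 = 0.003014.
P(component 1 first) = λ_1/Σλ = 0.00087/0.003014 ≈ 0.2887.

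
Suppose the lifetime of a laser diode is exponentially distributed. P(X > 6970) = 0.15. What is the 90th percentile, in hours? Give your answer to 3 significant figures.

8460

e^(−λ·6970) = 0.15 ⇒ λ = −ln(0.15)/6970 = 0.000272184.
90th percentile: 1 − e^(−λt) = 0.9, t = −ln(0.1)/λ = 8459.67 hours.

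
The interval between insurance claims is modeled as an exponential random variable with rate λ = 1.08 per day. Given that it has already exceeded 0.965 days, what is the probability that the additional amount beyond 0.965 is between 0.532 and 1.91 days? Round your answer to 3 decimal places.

0.436

Memoryless: the residual past 0.965 is again Exp(λ).
P(0.532 < residual < 1.91) = e^(−λ·0.532) − e^(−λ·1.91) = 0.56295 − 0.12710 ≈ 0.436.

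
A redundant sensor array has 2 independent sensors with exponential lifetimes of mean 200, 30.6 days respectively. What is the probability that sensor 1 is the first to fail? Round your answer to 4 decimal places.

0.1327

Rates: λ_i = 1/mean_i → 0.005, 0.0326797; Σλ = 0.0376797.
P(sensor 1 first) = λ_1/Σλ = 0.005/0.0376797 ≈ 0.1327.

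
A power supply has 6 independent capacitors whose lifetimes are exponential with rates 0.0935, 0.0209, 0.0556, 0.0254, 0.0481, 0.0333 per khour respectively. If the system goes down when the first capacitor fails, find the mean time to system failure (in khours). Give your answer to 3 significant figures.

3.61

The time to first failure is exponential with rate Σλ = 0.0935 + 0.0209 + 0.0556 + 0.0254 + 0.0481 + 0.0333 = 0.2768.
E[min] = 1/Σλ = 1/0.2768 = 3.61272 khours.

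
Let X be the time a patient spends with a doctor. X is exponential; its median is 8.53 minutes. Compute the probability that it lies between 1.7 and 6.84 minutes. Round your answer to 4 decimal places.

0.2974

For an exponential, median = ln(2)/λ, so λ = ln 2 / 8.53 = 0.0812599 per minute.
P(1.7 < X < 6.84) = e^(−λ·1.7) − e^(−λ·6.84) = 0.87098 − 0.57360 ≈ 0.2974.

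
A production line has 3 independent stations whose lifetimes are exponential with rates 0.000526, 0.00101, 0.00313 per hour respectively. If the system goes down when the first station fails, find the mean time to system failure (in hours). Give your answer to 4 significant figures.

The time to first failure is exponential with rate Σλ = 0.000526 + 0.00101 + 0.00313 = 0.004666.
E[min] = 1/Σλ = 1/0.004666 = 214.316 hours.

214.3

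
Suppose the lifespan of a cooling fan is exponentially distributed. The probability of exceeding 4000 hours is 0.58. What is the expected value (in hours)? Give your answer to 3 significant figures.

e^(−λ·4000) = 0.58 ⇒ λ = −ln(0.58)/4000 = 0.000136182.
Mean = 1/λ = 7343.13 hours.

7340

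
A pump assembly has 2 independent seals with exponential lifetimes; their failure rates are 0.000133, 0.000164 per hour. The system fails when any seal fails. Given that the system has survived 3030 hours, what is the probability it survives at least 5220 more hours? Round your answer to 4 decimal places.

0.2122

Time to first failure ~ Exp(Σλ) with Σλ = 0.000297.
By memorylessness, P(T > 3030+5220 | T > 3030) = P(T > 5220) = e^(−0.000297·5220) ≈ 0.2122.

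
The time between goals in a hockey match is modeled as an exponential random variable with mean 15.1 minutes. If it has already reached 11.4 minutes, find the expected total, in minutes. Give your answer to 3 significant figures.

26.5

The rate is λ = 1/15.1 = 0.0662252 per minute.
By memorylessness, E[X | X > 11.4] = 11.4 + 1/λ = 11.4 + 15.1 = 26.5 minutes.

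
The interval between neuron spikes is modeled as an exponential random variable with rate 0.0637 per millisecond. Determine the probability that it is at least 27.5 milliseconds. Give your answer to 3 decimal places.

0.173

P(X > 27.5) = e^(−λ·27.5) = e^(−1.7518) ≈ 0.173.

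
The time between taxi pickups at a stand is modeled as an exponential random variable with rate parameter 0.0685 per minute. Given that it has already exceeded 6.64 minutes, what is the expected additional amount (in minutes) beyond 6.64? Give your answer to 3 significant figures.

14.6

By memorylessness, the remaining amount past any threshold is again Exp(λ) with mean 1/λ = 14.5985 minutes.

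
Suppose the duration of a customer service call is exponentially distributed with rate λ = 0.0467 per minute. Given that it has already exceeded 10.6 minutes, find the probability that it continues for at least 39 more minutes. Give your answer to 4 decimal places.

0.1618

P(X > s+t | X > s) = e^(−λ(s+t))/e^(−λs) = e^(−λt), independent of s = 10.6.
P(X > 39) = e^(−1.8213) ≈ 0.1618.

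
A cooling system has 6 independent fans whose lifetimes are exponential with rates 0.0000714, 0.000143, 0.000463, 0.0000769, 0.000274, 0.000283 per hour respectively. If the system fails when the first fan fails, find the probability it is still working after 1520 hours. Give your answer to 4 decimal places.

0.1363

The time to first failure is exponential with rate Σλ = 0.0000714 + 0.000143 + 0.000463 + 0.0000769 + 0.000274 + 0.000283 = 0.0013113.
P(min > 1520) = e^(−0.0013113·1520) = e^(−1.9932) ≈ 0.1363.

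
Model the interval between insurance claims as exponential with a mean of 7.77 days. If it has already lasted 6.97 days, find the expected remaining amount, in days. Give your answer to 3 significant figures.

The rate is λ = 1/7.77 = 0.1287 per day.
By memorylessness, the remaining amount past any threshold is again Exp(λ) with mean 1/λ = 7.77 days.

7.77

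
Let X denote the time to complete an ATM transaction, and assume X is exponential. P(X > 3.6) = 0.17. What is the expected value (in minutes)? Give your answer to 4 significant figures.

2.032

e^(−λ·3.6) = 0.17 ⇒ λ = −ln(0.17)/3.6 = 0.49221.
Mean = 1/λ = 2.03165 minutes.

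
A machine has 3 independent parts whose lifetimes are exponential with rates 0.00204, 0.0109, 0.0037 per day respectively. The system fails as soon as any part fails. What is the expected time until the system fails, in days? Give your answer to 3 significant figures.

The time to first failure is exponential with rate Σλ = 0.00204 + 0.0109 + 0.0037 = 0.01664.
E[min] = 1/Σλ = 1/0.01664 = 60.0962 days.

60.1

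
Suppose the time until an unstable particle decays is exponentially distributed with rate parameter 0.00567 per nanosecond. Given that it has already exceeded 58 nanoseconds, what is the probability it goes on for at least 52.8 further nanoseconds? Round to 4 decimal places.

0.7413

By the memoryless property, P(X > 58+52.8 | X > 58) = P(X > 52.8).
P(X > 52.8) = e^(−0.29938) ≈ 0.7413.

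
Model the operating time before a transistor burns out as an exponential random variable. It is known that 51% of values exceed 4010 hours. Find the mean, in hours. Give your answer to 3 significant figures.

e^(−λ·4010) = 0.51 ⇒ λ = −ln(0.51)/4010 = 0.000167916.
Mean = 1/λ = 5955.35 hours.

5960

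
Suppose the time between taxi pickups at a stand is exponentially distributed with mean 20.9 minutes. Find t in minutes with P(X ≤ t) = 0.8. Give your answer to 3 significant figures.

33.6

The rate is λ = 1/20.9 = 0.0478469 per minute.
Set 1 − e^(−λt) = 0.8, so t = −ln(0.2)/λ = 1.6094/0.0478469 ≈ 33.6373 minutes.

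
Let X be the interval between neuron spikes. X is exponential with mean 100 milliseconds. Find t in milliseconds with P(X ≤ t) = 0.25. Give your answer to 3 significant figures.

28.8

The rate is λ = 1/100 = 0.01 per millisecond.
Set 1 − e^(−λt) = 0.25, so t = −ln(0.75)/λ = 0.28768/0.01 ≈ 28.7682 milliseconds.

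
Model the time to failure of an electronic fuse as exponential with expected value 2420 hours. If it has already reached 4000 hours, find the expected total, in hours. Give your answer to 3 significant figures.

The rate is λ = 1/2420 = 0.000413223 per hour.
By memorylessness, E[X | X > 4000] = 4000 + 1/λ = 4000 + 2420 = 6420 hours.

6420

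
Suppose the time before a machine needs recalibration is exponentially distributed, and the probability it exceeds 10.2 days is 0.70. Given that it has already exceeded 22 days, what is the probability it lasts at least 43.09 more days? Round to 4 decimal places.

0.2216

From e^(−λ·10.2) = 0.70, λ = −ln(0.70)/10.2 = 0.0349681.
Memoryless: P(X > 22+43.09 | X > 22) = P(X > 43.09) = e^(−0.0349681·43.09) ≈ 0.2216.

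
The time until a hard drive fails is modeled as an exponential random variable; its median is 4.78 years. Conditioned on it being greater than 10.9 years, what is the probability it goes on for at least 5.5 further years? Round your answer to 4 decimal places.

0.4504

For an exponential, median = ln(2)/λ, so λ = ln 2 / 4.78 = 0.14501 per year.
By the memoryless property, P(X > 10.9+5.5 | X > 10.9) = P(X > 5.5).
P(X > 5.5) = e^(−0.79755) ≈ 0.4504.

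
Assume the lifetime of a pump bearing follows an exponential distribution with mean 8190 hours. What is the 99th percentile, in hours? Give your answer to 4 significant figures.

The rate is λ = 1/8190 = 0.0001221 per hour.
Set 1 − e^(−λt) = 0.99, so t = −ln(0.01)/λ = 4.6052/0.0001221 ≈ 37716.3 hours.

37720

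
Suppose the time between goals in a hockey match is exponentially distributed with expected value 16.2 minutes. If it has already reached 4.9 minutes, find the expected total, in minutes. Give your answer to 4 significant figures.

The rate is λ = 1/16.2 = 0.0617284 per minute.
By memorylessness, E[X | X > 4.9] = 4.9 + 1/λ = 4.9 + 16.2 = 21.1 minutes.

21.10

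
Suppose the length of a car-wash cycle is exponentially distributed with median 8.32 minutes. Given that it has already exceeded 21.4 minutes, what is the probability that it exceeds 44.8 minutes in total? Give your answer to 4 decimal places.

For an exponential, median = ln(2)/λ, so λ = ln 2 / 8.32 = 0.083311 per minute.
The exponential is memoryless, so the remaining time is again Exp(λ): the condition X > 21.4 is irrelevant.
P(X > 23.4) = e^(−1.9495) ≈ 0.1423.

0.1423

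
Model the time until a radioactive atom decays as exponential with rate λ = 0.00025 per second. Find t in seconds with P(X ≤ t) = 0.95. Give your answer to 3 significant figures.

12000

Set 1 − e^(−λt) = 0.95, so t = −ln(0.05)/λ = 2.9957/0.00025 ≈ 11982.9 seconds.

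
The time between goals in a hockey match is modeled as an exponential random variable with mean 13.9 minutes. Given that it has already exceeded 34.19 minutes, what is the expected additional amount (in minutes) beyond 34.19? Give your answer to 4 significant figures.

The rate is λ = 1/13.9 = 0.0719424 per minute.
By memorylessness, the remaining amount past any threshold is again Exp(λ) with mean 1/λ = 13.9 minutes.

13.90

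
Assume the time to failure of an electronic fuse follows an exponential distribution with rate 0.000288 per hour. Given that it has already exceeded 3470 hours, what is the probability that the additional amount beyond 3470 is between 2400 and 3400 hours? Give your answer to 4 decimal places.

0.1254

Memoryless: the residual past 3470 is again Exp(λ).
P(2400 < residual < 3400) = e^(−λ·2400) − e^(−λ·3400) = 0.50097 − 0.37561 ≈ 0.1254.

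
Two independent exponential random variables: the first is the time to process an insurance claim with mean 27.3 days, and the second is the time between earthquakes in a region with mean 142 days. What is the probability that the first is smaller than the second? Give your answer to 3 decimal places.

0.839

λ_1 = 1/27.3 = 0.03663, λ_2 = 1/142 = 0.00704225.
For independent exponentials, P(the first < the second) = λ_1/(λ_1+λ_2) = 0.03663/0.0436723 ≈ 0.839.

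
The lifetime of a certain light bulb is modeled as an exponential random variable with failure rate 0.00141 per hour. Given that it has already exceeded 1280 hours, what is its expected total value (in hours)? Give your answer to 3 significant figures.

1990

By memorylessness, E[X | X > 1280] = 1280 + 1/λ = 1280 + 709.22 = 1989.22 hours.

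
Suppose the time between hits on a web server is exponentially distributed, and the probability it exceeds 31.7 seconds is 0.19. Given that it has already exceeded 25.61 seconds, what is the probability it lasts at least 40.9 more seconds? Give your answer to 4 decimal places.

0.1173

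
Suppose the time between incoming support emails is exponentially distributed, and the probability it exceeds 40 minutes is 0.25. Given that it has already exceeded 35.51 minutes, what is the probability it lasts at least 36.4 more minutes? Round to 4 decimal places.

From e^(−λ·40) = 0.25, λ = −ln(0.25)/40 = 0.0346574.
Memoryless: P(X > 35.51+36.4 | X > 35.51) = P(X > 36.4) = e^(−0.0346574·36.4) ≈ 0.2832.

0.2832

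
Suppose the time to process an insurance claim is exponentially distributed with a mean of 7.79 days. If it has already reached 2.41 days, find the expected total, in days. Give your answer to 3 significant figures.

The rate is λ = 1/7.79 = 0.12837 per day.
By memorylessness, E[X | X > 2.41] = 2.41 + 1/λ = 2.41 + 7.79 = 10.2 days.

10.2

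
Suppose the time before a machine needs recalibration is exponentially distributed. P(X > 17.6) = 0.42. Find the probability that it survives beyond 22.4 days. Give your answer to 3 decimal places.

0.332

e^(−λ·17.6) = 0.42 ⇒ λ = −ln(0.42)/17.6 = 0.0492898.
P(X > 22.4) = e^(−0.0492898·22.4) = e^(−1.1041) ≈ 0.332.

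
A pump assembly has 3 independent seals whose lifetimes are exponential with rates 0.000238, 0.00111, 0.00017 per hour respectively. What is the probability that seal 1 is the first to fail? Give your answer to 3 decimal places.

The time to first failure is exponential with rate Σλ = 0.000238 + 0.00111 + 0.00017 = 0.001518.
P(seal 1 first) = λ_1/Σλ = 0.000238/0.001518 ≈ 0.157.

0.157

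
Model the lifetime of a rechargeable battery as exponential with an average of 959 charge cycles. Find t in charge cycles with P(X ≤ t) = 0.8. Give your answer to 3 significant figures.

1540

The rate is λ = 1/959 = 0.00104275 per charge cycle.
Set 1 − e^(−λt) = 0.8, so t = −ln(0.2)/λ = 1.6094/0.00104275 ≈ 1543.45 charge cycles.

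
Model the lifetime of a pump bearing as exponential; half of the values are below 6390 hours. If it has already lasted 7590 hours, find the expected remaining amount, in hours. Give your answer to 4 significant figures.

9219

For an exponential, median = ln(2)/λ, so λ = ln 2 / 6390 = 0.000108474 per hour.
By memorylessness, the remaining amount past any threshold is again Exp(λ) with mean 1/λ = 9218.82 hours.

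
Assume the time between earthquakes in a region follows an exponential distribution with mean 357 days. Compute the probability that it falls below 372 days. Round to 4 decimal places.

The rate is λ = 1/357 = 0.00280112 per day.
P(X ≤ 372) = 1 − e^(−λ·372) = 1 − e^(−1.042) ≈ 0.6473.

0.6473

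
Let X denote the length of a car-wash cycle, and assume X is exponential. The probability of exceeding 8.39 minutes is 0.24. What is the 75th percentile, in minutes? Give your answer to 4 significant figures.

8.150

e^(−λ·8.39) = 0.24 ⇒ λ = −ln(0.24)/8.39 = 0.170097.
75th percentile: 1 − e^(−λt) = 0.75, t = −ln(0.25)/λ = 8.15001 minutes.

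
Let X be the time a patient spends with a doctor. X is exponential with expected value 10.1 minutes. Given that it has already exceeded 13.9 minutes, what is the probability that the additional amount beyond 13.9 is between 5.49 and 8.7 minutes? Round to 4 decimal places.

The rate is λ = 1/10.1 = 0.0990099 per minute.
Memoryless: the residual past 13.9 is again Exp(λ).
P(5.49 < residual < 8.7) = e^(−λ·5.49) − e^(−λ·8.7) = 0.58067 − 0.42258 ≈ 0.1581.

0.1581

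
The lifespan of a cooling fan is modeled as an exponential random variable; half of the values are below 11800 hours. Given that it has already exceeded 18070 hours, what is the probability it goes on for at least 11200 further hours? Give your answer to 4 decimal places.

For an exponential, median = ln(2)/λ, so λ = ln 2 / 11800 = 0.0000587413 per hour.
P(X > s+t | X > s) = e^(−λ(s+t))/e^(−λs) = e^(−λt), independent of s = 18070.
P(X > 11200) = e^(−0.6579) ≈ 0.5179.

0.5179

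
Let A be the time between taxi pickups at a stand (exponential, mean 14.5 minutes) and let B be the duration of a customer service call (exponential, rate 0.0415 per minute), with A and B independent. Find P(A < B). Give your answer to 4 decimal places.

λ_1 = 1/14.5 = 0.0689655, λ_2 = 0.0415.
For independent exponentials, P(A < B) = λ_1/(λ_1+λ_2) = 0.0689655/0.110466 ≈ 0.6243.

0.6243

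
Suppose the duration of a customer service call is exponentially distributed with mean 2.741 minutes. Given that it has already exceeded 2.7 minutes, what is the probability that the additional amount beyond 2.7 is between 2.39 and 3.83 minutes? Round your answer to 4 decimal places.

0.1709

The rate is λ = 1/2.741 = 0.36483 per minute.
Memoryless: the residual past 2.7 is again Exp(λ).
P(2.39 < residual < 3.83) = e^(−λ·2.39) − e^(−λ·3.83) = 0.41814 − 0.24726 ≈ 0.1709.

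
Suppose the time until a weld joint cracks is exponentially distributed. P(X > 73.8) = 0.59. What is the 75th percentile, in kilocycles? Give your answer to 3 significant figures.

194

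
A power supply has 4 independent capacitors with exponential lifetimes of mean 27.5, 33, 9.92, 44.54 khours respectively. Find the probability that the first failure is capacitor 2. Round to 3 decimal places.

Rates: λ_i = 1/mean_i → 0.0363636, 0.030303, 0.100806, 0.0224517; Σλ = 0.189925.
P(capacitor 2 first) = λ_2/Σλ = 0.030303/0.189925 ≈ 0.160.

0.160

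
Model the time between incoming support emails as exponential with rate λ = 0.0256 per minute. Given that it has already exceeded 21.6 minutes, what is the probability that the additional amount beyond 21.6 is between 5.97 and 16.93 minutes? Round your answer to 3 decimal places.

0.210

Memoryless: the residual past 21.6 is again Exp(λ).
P(5.97 < residual < 16.93) = e^(−λ·5.97) − e^(−λ·16.93) = 0.85827 − 0.64830 ≈ 0.210.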